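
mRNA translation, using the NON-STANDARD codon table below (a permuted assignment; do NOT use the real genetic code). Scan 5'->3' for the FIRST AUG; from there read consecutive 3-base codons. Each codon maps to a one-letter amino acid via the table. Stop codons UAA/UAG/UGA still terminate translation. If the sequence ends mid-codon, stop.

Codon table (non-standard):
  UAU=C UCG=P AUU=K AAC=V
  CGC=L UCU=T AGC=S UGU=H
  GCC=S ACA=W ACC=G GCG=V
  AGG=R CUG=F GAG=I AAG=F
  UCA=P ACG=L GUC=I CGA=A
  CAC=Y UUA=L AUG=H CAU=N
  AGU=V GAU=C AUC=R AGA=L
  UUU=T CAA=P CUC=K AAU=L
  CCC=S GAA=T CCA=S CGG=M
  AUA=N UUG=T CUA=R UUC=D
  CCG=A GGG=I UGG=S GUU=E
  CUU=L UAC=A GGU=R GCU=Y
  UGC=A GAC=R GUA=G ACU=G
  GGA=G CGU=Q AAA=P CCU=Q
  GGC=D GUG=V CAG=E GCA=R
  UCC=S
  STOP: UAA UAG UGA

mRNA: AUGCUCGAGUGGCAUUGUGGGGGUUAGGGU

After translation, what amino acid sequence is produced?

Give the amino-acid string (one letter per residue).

start AUG at pos 0
pos 0: AUG -> H; peptide=H
pos 3: CUC -> K; peptide=HK
pos 6: GAG -> I; peptide=HKI
pos 9: UGG -> S; peptide=HKIS
pos 12: CAU -> N; peptide=HKISN
pos 15: UGU -> H; peptide=HKISNH
pos 18: GGG -> I; peptide=HKISNHI
pos 21: GGU -> R; peptide=HKISNHIR
pos 24: UAG -> STOP

Answer: HKISNHIR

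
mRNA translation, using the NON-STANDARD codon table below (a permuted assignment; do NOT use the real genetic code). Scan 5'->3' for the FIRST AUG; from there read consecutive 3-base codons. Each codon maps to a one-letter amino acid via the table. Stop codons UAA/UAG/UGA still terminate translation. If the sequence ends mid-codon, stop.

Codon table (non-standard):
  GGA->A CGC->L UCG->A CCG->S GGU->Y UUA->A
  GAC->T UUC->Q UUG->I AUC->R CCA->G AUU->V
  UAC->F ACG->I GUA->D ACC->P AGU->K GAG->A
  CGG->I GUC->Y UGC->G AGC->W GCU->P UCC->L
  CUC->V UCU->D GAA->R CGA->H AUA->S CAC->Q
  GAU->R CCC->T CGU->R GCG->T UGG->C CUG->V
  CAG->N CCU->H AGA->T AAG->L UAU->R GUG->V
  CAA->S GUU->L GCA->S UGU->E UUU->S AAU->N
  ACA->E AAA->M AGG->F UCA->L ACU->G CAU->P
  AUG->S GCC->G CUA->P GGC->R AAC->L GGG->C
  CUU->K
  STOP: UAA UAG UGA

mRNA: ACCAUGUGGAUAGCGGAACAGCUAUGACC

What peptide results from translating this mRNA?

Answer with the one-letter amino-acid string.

start AUG at pos 3
pos 3: AUG -> S; peptide=S
pos 6: UGG -> C; peptide=SC
pos 9: AUA -> S; peptide=SCS
pos 12: GCG -> T; peptide=SCST
pos 15: GAA -> R; peptide=SCSTR
pos 18: CAG -> N; peptide=SCSTRN
pos 21: CUA -> P; peptide=SCSTRNP
pos 24: UGA -> STOP

Answer: SCSTRNP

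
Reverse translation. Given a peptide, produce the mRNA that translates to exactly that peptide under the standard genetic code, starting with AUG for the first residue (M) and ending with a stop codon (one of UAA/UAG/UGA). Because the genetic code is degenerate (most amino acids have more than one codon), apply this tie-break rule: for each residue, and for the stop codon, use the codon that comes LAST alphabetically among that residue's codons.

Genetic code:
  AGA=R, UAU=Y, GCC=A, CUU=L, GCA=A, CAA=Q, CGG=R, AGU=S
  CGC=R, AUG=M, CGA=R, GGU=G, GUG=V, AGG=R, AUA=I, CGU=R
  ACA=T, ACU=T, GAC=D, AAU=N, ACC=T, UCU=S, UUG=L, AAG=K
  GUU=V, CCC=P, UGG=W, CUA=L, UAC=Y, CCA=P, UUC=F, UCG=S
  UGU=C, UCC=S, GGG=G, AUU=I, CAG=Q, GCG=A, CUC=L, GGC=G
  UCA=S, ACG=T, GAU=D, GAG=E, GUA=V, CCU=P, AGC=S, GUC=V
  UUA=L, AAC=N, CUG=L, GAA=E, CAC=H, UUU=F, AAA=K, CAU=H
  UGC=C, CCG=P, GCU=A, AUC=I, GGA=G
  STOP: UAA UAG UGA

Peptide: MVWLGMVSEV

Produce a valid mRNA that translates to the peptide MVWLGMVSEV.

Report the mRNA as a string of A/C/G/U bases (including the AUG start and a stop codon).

residue 1: M -> AUG (start codon)
residue 2: V codons sorted = GUA,GUC,GUG,GUU -> pick last = GUU
residue 3: W -> UGG (only codon)
residue 4: L codons sorted = CUA,CUC,CUG,CUU,UUA,UUG -> pick last = UUG
residue 5: G codons sorted = GGA,GGC,GGG,GGU -> pick last = GGU
residue 6: M -> AUG (only codon)
residue 7: V codons sorted = GUA,GUC,GUG,GUU -> pick last = GUU
residue 8: S codons sorted = AGC,AGU,UCA,UCC,UCG,UCU -> pick last = UCU
residue 9: E codons sorted = GAA,GAG -> pick last = GAG
residue 10: V codons sorted = GUA,GUC,GUG,GUU -> pick last = GUU
terminator: stop codons sorted = UAA,UAG,UGA -> pick last = UGA

Answer: mRNA: AUGGUUUGGUUGGGUAUGGUUUCUGAGGUUUGA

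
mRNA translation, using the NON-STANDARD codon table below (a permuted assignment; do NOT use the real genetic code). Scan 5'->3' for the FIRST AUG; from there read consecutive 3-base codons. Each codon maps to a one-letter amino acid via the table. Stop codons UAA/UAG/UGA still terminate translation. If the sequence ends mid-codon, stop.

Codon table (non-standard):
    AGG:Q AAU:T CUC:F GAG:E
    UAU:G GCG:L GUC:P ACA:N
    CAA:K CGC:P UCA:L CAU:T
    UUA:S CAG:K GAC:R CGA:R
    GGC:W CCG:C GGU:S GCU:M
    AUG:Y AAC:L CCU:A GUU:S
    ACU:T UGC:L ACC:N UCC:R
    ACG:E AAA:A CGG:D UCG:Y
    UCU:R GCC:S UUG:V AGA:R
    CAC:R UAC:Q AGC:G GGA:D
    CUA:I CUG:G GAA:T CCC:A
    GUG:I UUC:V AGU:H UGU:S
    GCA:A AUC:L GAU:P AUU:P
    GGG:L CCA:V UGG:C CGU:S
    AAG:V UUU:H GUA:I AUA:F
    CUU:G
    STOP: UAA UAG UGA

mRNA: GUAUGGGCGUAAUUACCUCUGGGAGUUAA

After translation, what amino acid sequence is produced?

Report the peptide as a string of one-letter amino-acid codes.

Answer: YWIPNRLH

Derivation:
start AUG at pos 2
pos 2: AUG -> Y; peptide=Y
pos 5: GGC -> W; peptide=YW
pos 8: GUA -> I; peptide=YWI
pos 11: AUU -> P; peptide=YWIP
pos 14: ACC -> N; peptide=YWIPN
pos 17: UCU -> R; peptide=YWIPNR
pos 20: GGG -> L; peptide=YWIPNRL
pos 23: AGU -> H; peptide=YWIPNRLH
pos 26: UAA -> STOP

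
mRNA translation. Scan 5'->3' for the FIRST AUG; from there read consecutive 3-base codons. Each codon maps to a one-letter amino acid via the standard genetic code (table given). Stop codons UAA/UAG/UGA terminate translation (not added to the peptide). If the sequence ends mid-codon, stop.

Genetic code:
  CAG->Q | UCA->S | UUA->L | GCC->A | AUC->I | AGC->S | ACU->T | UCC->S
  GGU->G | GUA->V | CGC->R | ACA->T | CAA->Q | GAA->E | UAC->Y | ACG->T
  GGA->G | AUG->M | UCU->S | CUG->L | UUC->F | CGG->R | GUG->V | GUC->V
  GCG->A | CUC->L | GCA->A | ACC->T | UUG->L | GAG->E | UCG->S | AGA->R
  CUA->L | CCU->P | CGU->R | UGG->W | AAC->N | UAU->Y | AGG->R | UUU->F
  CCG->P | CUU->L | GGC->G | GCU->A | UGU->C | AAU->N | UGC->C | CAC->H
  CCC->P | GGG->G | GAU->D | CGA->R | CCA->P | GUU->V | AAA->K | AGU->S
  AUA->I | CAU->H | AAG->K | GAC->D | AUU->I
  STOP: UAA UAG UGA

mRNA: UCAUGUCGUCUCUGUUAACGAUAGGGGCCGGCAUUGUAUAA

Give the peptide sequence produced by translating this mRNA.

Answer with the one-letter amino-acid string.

Answer: MSSLLTIGAGIV

Derivation:
start AUG at pos 2
pos 2: AUG -> M; peptide=M
pos 5: UCG -> S; peptide=MS
pos 8: UCU -> S; peptide=MSS
pos 11: CUG -> L; peptide=MSSL
pos 14: UUA -> L; peptide=MSSLL
pos 17: ACG -> T; peptide=MSSLLT
pos 20: AUA -> I; peptide=MSSLLTI
pos 23: GGG -> G; peptide=MSSLLTIG
pos 26: GCC -> A; peptide=MSSLLTIGA
pos 29: GGC -> G; peptide=MSSLLTIGAG
pos 32: AUU -> I; peptide=MSSLLTIGAGI
pos 35: GUA -> V; peptide=MSSLLTIGAGIV
pos 38: UAA -> STOP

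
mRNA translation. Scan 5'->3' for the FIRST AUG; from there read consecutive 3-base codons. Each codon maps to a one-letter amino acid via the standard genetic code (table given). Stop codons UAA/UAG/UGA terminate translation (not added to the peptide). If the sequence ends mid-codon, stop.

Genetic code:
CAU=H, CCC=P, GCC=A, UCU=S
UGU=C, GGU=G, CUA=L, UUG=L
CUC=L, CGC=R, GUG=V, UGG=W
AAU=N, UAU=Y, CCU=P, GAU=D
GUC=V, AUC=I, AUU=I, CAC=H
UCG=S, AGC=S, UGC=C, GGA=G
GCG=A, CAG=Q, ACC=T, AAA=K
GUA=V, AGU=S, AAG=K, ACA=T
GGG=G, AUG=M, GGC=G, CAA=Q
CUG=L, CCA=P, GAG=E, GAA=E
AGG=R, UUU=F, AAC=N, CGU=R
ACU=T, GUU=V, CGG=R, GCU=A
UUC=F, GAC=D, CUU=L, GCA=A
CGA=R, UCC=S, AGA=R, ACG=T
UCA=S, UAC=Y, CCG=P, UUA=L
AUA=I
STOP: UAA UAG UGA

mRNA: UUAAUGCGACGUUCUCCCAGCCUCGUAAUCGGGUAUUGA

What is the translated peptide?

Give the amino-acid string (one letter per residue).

Answer: MRRSPSLVIGY

Derivation:
start AUG at pos 3
pos 3: AUG -> M; peptide=M
pos 6: CGA -> R; peptide=MR
pos 9: CGU -> R; peptide=MRR
pos 12: UCU -> S; peptide=MRRS
pos 15: CCC -> P; peptide=MRRSP
pos 18: AGC -> S; peptide=MRRSPS
pos 21: CUC -> L; peptide=MRRSPSL
pos 24: GUA -> V; peptide=MRRSPSLV
pos 27: AUC -> I; peptide=MRRSPSLVI
pos 30: GGG -> G; peptide=MRRSPSLVIG
pos 33: UAU -> Y; peptide=MRRSPSLVIGY
pos 36: UGA -> STOP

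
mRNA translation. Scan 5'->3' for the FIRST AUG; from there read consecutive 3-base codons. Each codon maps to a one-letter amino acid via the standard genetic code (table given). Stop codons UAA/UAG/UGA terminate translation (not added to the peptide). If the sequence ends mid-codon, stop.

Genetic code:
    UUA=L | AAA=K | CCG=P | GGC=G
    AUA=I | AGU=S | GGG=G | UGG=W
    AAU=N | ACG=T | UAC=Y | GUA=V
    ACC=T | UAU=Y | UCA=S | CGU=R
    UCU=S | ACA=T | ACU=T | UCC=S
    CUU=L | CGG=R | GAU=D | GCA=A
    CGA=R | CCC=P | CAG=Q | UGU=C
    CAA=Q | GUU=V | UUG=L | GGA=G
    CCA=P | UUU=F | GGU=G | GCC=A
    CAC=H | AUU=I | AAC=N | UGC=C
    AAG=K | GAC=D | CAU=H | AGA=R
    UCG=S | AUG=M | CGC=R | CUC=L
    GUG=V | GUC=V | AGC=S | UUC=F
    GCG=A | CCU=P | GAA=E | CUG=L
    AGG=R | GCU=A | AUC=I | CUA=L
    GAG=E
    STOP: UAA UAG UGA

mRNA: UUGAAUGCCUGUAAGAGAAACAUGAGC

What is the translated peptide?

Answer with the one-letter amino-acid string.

start AUG at pos 4
pos 4: AUG -> M; peptide=M
pos 7: CCU -> P; peptide=MP
pos 10: GUA -> V; peptide=MPV
pos 13: AGA -> R; peptide=MPVR
pos 16: GAA -> E; peptide=MPVRE
pos 19: ACA -> T; peptide=MPVRET
pos 22: UGA -> STOP

Answer: MPVRET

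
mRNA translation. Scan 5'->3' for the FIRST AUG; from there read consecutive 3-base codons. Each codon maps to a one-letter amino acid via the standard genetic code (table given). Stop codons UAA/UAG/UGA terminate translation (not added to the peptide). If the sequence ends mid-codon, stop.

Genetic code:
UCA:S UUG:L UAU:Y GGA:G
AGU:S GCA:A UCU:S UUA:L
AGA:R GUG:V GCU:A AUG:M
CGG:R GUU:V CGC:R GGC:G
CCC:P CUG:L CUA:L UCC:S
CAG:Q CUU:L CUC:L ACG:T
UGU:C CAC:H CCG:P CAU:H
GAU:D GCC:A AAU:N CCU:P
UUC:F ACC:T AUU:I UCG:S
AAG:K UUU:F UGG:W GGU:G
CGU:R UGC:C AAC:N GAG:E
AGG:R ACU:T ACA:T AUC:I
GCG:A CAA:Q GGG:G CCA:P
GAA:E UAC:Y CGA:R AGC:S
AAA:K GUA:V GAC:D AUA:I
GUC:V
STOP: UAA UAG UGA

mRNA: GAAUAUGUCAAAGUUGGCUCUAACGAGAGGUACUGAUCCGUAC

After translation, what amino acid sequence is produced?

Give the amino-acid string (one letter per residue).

Answer: MSKLALTRGTDPY

Derivation:
start AUG at pos 4
pos 4: AUG -> M; peptide=M
pos 7: UCA -> S; peptide=MS
pos 10: AAG -> K; peptide=MSK
pos 13: UUG -> L; peptide=MSKL
pos 16: GCU -> A; peptide=MSKLA
pos 19: CUA -> L; peptide=MSKLAL
pos 22: ACG -> T; peptide=MSKLALT
pos 25: AGA -> R; peptide=MSKLALTR
pos 28: GGU -> G; peptide=MSKLALTRG
pos 31: ACU -> T; peptide=MSKLALTRGT
pos 34: GAU -> D; peptide=MSKLALTRGTD
pos 37: CCG -> P; peptide=MSKLALTRGTDP
pos 40: UAC -> Y; peptide=MSKLALTRGTDPY
pos 43: only 0 nt remain (<3), stop (end of mRNA)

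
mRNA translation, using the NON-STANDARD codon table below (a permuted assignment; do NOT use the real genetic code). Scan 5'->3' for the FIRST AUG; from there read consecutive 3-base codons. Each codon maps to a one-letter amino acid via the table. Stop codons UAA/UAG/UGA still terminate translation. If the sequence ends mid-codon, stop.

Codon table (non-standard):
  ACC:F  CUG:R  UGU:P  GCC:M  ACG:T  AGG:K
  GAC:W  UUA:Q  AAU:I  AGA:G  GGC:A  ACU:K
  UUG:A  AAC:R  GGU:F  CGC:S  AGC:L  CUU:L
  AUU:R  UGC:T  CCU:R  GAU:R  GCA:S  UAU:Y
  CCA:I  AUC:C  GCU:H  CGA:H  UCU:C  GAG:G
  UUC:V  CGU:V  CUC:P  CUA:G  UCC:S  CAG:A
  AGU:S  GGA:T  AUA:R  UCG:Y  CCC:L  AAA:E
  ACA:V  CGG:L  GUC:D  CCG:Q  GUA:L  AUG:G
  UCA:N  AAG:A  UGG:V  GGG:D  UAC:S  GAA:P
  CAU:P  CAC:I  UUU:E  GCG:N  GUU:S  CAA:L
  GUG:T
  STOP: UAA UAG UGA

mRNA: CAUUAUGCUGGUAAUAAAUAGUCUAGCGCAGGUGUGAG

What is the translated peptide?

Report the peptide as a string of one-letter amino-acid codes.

start AUG at pos 4
pos 4: AUG -> G; peptide=G
pos 7: CUG -> R; peptide=GR
pos 10: GUA -> L; peptide=GRL
pos 13: AUA -> R; peptide=GRLR
pos 16: AAU -> I; peptide=GRLRI
pos 19: AGU -> S; peptide=GRLRIS
pos 22: CUA -> G; peptide=GRLRISG
pos 25: GCG -> N; peptide=GRLRISGN
pos 28: CAG -> A; peptide=GRLRISGNA
pos 31: GUG -> T; peptide=GRLRISGNAT
pos 34: UGA -> STOP

Answer: GRLRISGNAT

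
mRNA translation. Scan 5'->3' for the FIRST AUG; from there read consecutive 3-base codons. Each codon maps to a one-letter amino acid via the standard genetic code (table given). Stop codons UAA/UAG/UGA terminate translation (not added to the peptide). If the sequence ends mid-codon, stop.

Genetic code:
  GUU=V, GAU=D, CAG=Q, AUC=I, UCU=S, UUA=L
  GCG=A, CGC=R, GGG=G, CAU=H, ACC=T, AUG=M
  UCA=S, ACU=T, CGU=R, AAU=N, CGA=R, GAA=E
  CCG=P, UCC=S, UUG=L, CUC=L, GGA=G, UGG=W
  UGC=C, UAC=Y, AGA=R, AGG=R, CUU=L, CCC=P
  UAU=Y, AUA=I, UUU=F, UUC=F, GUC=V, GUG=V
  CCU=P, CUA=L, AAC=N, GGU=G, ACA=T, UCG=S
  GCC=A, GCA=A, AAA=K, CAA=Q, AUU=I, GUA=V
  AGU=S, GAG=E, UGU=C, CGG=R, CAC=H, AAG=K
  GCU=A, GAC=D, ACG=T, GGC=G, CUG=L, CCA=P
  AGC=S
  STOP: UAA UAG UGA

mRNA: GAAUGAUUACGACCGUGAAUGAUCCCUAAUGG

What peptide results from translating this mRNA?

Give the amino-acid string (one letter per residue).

Answer: MITTVNDP

Derivation:
start AUG at pos 2
pos 2: AUG -> M; peptide=M
pos 5: AUU -> I; peptide=MI
pos 8: ACG -> T; peptide=MIT
pos 11: ACC -> T; peptide=MITT
pos 14: GUG -> V; peptide=MITTV
pos 17: AAU -> N; peptide=MITTVN
pos 20: GAU -> D; peptide=MITTVND
pos 23: CCC -> P; peptide=MITTVNDP
pos 26: UAA -> STOP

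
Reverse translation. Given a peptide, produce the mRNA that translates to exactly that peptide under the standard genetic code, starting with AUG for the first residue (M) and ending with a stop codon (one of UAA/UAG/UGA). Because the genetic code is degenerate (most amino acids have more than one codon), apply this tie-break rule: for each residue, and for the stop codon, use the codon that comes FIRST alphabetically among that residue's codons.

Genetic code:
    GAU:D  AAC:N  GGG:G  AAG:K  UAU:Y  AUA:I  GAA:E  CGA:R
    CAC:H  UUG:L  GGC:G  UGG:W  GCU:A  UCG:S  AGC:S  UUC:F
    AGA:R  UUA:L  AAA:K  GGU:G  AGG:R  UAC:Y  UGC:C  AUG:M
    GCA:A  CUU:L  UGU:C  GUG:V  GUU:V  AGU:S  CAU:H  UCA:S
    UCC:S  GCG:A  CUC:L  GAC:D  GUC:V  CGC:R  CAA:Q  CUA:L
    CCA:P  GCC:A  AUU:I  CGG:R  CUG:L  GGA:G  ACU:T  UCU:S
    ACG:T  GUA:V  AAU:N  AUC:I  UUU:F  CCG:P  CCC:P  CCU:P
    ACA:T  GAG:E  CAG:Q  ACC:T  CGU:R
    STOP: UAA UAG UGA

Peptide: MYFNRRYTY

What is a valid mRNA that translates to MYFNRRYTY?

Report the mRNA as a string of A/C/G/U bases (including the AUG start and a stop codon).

residue 1: M -> AUG (start codon)
residue 2: Y codons sorted = UAC,UAU -> pick first = UAC
residue 3: F codons sorted = UUC,UUU -> pick first = UUC
residue 4: N codons sorted = AAC,AAU -> pick first = AAC
residue 5: R codons sorted = AGA,AGG,CGA,CGC,CGG,CGU -> pick first = AGA
residue 6: R codons sorted = AGA,AGG,CGA,CGC,CGG,CGU -> pick first = AGA
residue 7: Y codons sorted = UAC,UAU -> pick first = UAC
residue 8: T codons sorted = ACA,ACC,ACG,ACU -> pick first = ACA
residue 9: Y codons sorted = UAC,UAU -> pick first = UAC
terminator: stop codons sorted = UAA,UAG,UGA -> pick first = UAA

Answer: mRNA: AUGUACUUCAACAGAAGAUACACAUACUAA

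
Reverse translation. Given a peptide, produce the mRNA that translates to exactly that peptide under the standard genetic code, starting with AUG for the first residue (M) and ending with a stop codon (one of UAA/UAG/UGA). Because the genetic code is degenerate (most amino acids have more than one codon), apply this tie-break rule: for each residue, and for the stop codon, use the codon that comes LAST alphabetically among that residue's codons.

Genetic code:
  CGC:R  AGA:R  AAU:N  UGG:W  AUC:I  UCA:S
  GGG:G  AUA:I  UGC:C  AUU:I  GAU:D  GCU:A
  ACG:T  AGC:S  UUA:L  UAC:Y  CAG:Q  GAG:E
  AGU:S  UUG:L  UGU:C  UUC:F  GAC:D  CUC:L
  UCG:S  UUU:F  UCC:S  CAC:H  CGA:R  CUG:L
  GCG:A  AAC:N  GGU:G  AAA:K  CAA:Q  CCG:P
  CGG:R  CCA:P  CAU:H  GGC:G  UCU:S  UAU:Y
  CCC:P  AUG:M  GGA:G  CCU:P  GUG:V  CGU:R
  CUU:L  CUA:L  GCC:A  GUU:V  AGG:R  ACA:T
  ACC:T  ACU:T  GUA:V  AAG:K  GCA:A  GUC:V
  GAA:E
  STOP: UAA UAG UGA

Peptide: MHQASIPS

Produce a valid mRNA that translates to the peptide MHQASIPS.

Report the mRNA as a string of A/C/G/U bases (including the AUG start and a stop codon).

Answer: mRNA: AUGCAUCAGGCUUCUAUUCCUUCUUGA

Derivation:
residue 1: M -> AUG (start codon)
residue 2: H codons sorted = CAC,CAU -> pick last = CAU
residue 3: Q codons sorted = CAA,CAG -> pick last = CAG
residue 4: A codons sorted = GCA,GCC,GCG,GCU -> pick last = GCU
residue 5: S codons sorted = AGC,AGU,UCA,UCC,UCG,UCU -> pick last = UCU
residue 6: I codons sorted = AUA,AUC,AUU -> pick last = AUU
residue 7: P codons sorted = CCA,CCC,CCG,CCU -> pick last = CCU
residue 8: S codons sorted = AGC,AGU,UCA,UCC,UCG,UCU -> pick last = UCU
terminator: stop codons sorted = UAA,UAG,UGA -> pick last = UGA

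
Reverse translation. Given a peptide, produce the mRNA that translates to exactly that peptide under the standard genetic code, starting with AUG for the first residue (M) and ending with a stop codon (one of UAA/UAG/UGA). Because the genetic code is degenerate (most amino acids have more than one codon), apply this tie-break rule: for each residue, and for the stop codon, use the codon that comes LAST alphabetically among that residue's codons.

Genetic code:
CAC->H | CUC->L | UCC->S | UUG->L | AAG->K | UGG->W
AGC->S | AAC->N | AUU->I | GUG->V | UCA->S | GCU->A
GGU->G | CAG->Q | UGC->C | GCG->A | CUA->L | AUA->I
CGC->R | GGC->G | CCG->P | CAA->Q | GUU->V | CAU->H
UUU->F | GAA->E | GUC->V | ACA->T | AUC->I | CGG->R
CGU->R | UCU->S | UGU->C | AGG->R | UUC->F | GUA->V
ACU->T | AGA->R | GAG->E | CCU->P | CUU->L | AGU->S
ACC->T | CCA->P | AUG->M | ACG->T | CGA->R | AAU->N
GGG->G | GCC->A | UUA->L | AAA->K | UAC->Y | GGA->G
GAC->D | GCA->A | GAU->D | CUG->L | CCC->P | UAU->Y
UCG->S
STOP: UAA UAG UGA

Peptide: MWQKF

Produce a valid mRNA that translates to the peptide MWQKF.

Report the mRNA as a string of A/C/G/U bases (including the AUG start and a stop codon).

Answer: mRNA: AUGUGGCAGAAGUUUUGA

Derivation:
residue 1: M -> AUG (start codon)
residue 2: W -> UGG (only codon)
residue 3: Q codons sorted = CAA,CAG -> pick last = CAG
residue 4: K codons sorted = AAA,AAG -> pick last = AAG
residue 5: F codons sorted = UUC,UUU -> pick last = UUU
terminator: stop codons sorted = UAA,UAG,UGA -> pick last = UGA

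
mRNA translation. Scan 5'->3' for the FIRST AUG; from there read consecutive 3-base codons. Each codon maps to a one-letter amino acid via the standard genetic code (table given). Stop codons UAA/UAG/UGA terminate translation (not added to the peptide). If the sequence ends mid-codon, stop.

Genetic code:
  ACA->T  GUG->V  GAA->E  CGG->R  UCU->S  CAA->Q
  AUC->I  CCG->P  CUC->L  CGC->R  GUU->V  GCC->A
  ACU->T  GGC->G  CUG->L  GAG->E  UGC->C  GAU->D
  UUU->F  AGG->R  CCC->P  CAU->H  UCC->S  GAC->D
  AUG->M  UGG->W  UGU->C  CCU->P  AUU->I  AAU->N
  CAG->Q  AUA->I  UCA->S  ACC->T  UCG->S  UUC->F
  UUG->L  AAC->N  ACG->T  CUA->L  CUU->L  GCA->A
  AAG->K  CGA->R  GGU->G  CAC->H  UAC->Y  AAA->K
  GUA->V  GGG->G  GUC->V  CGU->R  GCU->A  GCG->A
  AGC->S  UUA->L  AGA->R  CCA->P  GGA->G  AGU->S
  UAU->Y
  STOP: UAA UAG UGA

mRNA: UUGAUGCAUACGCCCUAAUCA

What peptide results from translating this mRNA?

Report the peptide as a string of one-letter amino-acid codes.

start AUG at pos 3
pos 3: AUG -> M; peptide=M
pos 6: CAU -> H; peptide=MH
pos 9: ACG -> T; peptide=MHT
pos 12: CCC -> P; peptide=MHTP
pos 15: UAA -> STOP

Answer: MHTP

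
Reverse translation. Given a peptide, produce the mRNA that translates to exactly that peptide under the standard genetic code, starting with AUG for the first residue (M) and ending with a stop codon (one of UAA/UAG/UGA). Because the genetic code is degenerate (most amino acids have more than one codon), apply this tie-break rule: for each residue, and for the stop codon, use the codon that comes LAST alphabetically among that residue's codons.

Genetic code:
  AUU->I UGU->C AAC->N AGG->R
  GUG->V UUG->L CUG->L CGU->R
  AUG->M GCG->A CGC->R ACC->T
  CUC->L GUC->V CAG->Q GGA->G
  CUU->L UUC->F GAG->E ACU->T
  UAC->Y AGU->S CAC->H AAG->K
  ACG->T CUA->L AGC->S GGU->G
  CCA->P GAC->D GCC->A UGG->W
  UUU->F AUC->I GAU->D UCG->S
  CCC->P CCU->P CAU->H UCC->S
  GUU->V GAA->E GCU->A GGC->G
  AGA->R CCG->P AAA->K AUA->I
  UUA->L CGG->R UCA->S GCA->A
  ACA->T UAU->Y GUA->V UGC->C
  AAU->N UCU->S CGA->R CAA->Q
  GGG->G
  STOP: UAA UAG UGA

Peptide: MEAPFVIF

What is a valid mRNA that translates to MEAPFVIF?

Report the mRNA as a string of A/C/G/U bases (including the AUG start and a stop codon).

Answer: mRNA: AUGGAGGCUCCUUUUGUUAUUUUUUGA

Derivation:
residue 1: M -> AUG (start codon)
residue 2: E codons sorted = GAA,GAG -> pick last = GAG
residue 3: A codons sorted = GCA,GCC,GCG,GCU -> pick last = GCU
residue 4: P codons sorted = CCA,CCC,CCG,CCU -> pick last = CCU
residue 5: F codons sorted = UUC,UUU -> pick last = UUU
residue 6: V codons sorted = GUA,GUC,GUG,GUU -> pick last = GUU
residue 7: I codons sorted = AUA,AUC,AUU -> pick last = AUU
residue 8: F codons sorted = UUC,UUU -> pick last = UUU
terminator: stop codons sorted = UAA,UAG,UGA -> pick last = UGA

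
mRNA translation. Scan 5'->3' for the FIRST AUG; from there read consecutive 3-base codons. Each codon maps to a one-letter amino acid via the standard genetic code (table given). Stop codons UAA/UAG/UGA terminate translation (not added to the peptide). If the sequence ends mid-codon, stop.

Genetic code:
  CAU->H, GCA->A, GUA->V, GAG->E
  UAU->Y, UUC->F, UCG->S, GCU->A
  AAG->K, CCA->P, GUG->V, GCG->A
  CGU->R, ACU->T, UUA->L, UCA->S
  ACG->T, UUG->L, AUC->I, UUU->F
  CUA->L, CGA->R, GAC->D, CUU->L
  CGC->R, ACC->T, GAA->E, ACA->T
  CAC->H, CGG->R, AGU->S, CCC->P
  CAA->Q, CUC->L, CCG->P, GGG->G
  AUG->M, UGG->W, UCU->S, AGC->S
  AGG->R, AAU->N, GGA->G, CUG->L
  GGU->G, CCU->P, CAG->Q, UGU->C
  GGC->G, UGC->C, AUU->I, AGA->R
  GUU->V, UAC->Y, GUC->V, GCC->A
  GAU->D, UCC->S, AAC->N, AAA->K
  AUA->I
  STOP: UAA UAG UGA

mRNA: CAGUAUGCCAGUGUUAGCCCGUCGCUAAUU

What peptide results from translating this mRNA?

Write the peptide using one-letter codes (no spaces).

Answer: MPVLARR

Derivation:
start AUG at pos 4
pos 4: AUG -> M; peptide=M
pos 7: CCA -> P; peptide=MP
pos 10: GUG -> V; peptide=MPV
pos 13: UUA -> L; peptide=MPVL
pos 16: GCC -> A; peptide=MPVLA
pos 19: CGU -> R; peptide=MPVLAR
pos 22: CGC -> R; peptide=MPVLARR
pos 25: UAA -> STOP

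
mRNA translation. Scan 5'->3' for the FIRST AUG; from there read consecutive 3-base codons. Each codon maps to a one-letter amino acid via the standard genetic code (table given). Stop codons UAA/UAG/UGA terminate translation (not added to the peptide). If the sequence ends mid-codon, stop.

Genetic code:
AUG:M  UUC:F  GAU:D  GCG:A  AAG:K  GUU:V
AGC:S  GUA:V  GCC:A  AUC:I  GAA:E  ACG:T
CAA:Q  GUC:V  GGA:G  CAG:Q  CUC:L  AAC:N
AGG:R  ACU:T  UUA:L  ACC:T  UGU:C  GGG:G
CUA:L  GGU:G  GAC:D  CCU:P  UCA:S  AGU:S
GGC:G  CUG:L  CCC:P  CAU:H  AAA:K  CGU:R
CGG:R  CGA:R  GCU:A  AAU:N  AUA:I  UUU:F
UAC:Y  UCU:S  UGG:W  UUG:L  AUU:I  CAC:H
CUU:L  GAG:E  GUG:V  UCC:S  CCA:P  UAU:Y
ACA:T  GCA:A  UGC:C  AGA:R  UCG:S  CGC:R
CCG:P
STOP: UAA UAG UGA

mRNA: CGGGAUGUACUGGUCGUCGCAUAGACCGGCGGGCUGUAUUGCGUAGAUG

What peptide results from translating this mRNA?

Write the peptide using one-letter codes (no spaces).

Answer: MYWSSHRPAGCIA

Derivation:
start AUG at pos 4
pos 4: AUG -> M; peptide=M
pos 7: UAC -> Y; peptide=MY
pos 10: UGG -> W; peptide=MYW
pos 13: UCG -> S; peptide=MYWS
pos 16: UCG -> S; peptide=MYWSS
pos 19: CAU -> H; peptide=MYWSSH
pos 22: AGA -> R; peptide=MYWSSHR
pos 25: CCG -> P; peptide=MYWSSHRP
pos 28: GCG -> A; peptide=MYWSSHRPA
pos 31: GGC -> G; peptide=MYWSSHRPAG
pos 34: UGU -> C; peptide=MYWSSHRPAGC
pos 37: AUU -> I; peptide=MYWSSHRPAGCI
pos 40: GCG -> A; peptide=MYWSSHRPAGCIA
pos 43: UAG -> STOP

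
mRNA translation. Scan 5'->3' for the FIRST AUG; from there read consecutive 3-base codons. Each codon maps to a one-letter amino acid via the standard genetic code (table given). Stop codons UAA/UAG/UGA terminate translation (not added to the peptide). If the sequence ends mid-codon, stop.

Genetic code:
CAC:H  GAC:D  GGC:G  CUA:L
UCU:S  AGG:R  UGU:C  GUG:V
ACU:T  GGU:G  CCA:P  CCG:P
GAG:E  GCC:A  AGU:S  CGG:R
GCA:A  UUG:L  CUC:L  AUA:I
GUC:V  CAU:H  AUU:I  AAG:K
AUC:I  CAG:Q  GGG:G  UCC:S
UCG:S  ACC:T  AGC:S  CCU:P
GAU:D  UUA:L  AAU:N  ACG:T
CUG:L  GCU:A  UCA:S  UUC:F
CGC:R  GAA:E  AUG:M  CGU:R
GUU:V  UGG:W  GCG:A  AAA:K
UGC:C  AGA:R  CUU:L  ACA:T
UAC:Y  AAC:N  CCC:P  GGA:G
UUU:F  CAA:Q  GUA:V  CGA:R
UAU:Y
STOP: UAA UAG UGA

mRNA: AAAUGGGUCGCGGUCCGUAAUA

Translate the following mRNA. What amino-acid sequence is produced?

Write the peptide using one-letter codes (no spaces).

start AUG at pos 2
pos 2: AUG -> M; peptide=M
pos 5: GGU -> G; peptide=MG
pos 8: CGC -> R; peptide=MGR
pos 11: GGU -> G; peptide=MGRG
pos 14: CCG -> P; peptide=MGRGP
pos 17: UAA -> STOP

Answer: MGRGP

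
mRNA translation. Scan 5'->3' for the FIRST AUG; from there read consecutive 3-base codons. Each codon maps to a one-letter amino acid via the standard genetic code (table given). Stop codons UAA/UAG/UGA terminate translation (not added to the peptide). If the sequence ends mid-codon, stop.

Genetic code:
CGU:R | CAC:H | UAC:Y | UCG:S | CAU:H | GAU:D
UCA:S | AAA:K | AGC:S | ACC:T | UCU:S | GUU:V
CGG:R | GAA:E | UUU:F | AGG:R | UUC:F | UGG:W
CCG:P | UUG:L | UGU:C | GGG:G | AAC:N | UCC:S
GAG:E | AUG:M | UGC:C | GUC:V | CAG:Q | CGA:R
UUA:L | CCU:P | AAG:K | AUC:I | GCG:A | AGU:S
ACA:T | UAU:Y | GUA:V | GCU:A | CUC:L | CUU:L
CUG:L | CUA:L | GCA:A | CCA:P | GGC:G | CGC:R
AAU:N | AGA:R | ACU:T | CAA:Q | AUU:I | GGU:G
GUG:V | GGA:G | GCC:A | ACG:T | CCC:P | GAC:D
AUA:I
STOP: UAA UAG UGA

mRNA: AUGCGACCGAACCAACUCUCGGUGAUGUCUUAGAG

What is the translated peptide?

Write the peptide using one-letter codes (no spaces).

start AUG at pos 0
pos 0: AUG -> M; peptide=M
pos 3: CGA -> R; peptide=MR
pos 6: CCG -> P; peptide=MRP
pos 9: AAC -> N; peptide=MRPN
pos 12: CAA -> Q; peptide=MRPNQ
pos 15: CUC -> L; peptide=MRPNQL
pos 18: UCG -> S; peptide=MRPNQLS
pos 21: GUG -> V; peptide=MRPNQLSV
pos 24: AUG -> M; peptide=MRPNQLSVM
pos 27: UCU -> S; peptide=MRPNQLSVMS
pos 30: UAG -> STOP

Answer: MRPNQLSVMS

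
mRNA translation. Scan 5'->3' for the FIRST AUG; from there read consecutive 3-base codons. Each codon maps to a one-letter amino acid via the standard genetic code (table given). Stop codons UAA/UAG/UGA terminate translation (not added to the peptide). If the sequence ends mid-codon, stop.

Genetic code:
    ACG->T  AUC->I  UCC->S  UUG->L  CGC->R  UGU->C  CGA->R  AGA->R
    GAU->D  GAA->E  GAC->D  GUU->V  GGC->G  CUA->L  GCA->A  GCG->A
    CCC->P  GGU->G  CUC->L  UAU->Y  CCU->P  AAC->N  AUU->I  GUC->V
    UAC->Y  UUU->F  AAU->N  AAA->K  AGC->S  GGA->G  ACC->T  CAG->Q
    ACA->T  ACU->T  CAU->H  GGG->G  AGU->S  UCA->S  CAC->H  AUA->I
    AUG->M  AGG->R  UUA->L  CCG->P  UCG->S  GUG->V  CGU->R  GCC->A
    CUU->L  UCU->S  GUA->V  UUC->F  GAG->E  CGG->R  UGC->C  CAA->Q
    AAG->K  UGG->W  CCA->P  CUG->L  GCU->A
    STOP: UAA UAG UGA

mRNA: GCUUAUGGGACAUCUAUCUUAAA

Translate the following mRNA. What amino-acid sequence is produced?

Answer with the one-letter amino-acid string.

Answer: MGHLS

Derivation:
start AUG at pos 4
pos 4: AUG -> M; peptide=M
pos 7: GGA -> G; peptide=MG
pos 10: CAU -> H; peptide=MGH
pos 13: CUA -> L; peptide=MGHL
pos 16: UCU -> S; peptide=MGHLS
pos 19: UAA -> STOP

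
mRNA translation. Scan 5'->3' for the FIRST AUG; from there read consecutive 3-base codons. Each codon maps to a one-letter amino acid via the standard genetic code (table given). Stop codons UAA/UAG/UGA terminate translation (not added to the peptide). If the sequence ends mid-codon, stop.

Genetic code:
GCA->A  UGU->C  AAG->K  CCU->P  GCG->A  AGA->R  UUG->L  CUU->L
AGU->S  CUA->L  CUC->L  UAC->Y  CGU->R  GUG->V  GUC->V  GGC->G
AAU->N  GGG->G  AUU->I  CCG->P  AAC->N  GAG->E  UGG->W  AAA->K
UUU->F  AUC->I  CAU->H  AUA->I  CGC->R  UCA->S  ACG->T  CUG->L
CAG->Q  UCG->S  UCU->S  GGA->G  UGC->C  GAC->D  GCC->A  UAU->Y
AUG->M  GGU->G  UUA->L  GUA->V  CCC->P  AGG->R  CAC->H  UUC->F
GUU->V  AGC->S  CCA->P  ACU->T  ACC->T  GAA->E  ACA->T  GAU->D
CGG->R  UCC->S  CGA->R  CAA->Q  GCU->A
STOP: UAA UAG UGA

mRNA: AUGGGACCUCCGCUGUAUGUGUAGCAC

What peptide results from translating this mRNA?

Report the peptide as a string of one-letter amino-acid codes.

Answer: MGPPLYV

Derivation:
start AUG at pos 0
pos 0: AUG -> M; peptide=M
pos 3: GGA -> G; peptide=MG
pos 6: CCU -> P; peptide=MGP
pos 9: CCG -> P; peptide=MGPP
pos 12: CUG -> L; peptide=MGPPL
pos 15: UAU -> Y; peptide=MGPPLY
pos 18: GUG -> V; peptide=MGPPLYV
pos 21: UAG -> STOP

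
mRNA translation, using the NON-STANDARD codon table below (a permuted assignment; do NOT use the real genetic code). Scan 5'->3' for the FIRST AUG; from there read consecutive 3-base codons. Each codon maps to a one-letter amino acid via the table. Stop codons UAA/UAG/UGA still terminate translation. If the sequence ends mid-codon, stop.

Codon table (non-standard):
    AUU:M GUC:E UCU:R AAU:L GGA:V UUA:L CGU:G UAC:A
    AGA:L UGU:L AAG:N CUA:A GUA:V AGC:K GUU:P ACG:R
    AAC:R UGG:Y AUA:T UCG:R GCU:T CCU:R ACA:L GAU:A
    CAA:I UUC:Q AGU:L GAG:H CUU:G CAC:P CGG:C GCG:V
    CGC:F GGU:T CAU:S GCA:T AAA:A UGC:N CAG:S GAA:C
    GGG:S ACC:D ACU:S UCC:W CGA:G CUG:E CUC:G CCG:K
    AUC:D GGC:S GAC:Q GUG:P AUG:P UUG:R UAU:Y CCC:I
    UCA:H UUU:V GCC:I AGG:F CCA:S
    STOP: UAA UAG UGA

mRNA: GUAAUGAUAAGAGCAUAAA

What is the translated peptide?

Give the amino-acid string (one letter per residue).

Answer: PTLT

Derivation:
start AUG at pos 3
pos 3: AUG -> P; peptide=P
pos 6: AUA -> T; peptide=PT
pos 9: AGA -> L; peptide=PTL
pos 12: GCA -> T; peptide=PTLT
pos 15: UAA -> STOP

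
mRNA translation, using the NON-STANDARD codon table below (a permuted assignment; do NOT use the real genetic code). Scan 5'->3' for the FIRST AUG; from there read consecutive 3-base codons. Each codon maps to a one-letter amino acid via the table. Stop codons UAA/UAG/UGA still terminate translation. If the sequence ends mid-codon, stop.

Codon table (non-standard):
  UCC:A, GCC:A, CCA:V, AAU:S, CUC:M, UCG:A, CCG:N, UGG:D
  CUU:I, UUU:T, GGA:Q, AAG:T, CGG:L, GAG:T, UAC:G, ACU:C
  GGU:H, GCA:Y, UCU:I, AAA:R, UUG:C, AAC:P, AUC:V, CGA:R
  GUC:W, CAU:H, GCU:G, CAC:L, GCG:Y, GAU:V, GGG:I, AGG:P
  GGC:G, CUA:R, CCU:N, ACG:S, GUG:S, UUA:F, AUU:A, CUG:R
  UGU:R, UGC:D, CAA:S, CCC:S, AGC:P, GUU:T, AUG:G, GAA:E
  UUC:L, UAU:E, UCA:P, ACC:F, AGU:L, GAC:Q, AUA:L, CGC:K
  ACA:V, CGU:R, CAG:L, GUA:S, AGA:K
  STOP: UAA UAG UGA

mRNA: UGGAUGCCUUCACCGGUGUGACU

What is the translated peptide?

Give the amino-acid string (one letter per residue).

start AUG at pos 3
pos 3: AUG -> G; peptide=G
pos 6: CCU -> N; peptide=GN
pos 9: UCA -> P; peptide=GNP
pos 12: CCG -> N; peptide=GNPN
pos 15: GUG -> S; peptide=GNPNS
pos 18: UGA -> STOP

Answer: GNPNS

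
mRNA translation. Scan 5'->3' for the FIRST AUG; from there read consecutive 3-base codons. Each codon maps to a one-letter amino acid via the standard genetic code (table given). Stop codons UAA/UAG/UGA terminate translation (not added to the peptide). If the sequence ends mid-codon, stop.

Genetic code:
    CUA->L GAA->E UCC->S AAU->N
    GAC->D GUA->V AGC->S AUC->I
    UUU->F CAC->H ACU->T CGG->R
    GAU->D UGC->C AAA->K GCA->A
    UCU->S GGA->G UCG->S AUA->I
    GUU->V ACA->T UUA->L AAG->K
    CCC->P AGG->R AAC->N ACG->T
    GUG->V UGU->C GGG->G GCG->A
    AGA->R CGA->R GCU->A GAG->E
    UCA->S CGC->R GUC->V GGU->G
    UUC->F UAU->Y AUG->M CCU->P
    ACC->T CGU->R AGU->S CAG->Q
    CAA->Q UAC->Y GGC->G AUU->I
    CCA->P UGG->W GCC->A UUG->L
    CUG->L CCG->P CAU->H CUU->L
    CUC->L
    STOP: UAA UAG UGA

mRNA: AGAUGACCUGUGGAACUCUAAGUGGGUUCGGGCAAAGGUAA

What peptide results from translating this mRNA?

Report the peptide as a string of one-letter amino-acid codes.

Answer: MTCGTLSGFGQR

Derivation:
start AUG at pos 2
pos 2: AUG -> M; peptide=M
pos 5: ACC -> T; peptide=MT
pos 8: UGU -> C; peptide=MTC
pos 11: GGA -> G; peptide=MTCG
pos 14: ACU -> T; peptide=MTCGT
pos 17: CUA -> L; peptide=MTCGTL
pos 20: AGU -> S; peptide=MTCGTLS
pos 23: GGG -> G; peptide=MTCGTLSG
pos 26: UUC -> F; peptide=MTCGTLSGF
pos 29: GGG -> G; peptide=MTCGTLSGFG
pos 32: CAA -> Q; peptide=MTCGTLSGFGQ
pos 35: AGG -> R; peptide=MTCGTLSGFGQR
pos 38: UAA -> STOP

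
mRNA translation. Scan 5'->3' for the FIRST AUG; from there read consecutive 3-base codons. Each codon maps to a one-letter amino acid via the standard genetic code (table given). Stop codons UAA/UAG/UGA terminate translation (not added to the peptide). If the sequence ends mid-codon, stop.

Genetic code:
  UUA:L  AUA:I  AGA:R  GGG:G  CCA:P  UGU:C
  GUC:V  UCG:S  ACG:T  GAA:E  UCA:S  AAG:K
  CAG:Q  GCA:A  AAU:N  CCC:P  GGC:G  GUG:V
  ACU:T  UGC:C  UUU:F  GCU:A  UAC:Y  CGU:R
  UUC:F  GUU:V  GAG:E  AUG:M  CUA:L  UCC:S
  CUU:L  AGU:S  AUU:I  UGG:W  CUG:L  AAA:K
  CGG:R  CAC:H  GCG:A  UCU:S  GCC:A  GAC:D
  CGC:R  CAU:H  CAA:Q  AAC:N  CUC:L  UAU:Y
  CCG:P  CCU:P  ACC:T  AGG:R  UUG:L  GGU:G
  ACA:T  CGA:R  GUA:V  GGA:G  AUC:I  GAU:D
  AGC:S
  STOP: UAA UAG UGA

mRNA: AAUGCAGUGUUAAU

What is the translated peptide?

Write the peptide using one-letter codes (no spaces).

Answer: MQC

Derivation:
start AUG at pos 1
pos 1: AUG -> M; peptide=M
pos 4: CAG -> Q; peptide=MQ
pos 7: UGU -> C; peptide=MQC
pos 10: UAA -> STOP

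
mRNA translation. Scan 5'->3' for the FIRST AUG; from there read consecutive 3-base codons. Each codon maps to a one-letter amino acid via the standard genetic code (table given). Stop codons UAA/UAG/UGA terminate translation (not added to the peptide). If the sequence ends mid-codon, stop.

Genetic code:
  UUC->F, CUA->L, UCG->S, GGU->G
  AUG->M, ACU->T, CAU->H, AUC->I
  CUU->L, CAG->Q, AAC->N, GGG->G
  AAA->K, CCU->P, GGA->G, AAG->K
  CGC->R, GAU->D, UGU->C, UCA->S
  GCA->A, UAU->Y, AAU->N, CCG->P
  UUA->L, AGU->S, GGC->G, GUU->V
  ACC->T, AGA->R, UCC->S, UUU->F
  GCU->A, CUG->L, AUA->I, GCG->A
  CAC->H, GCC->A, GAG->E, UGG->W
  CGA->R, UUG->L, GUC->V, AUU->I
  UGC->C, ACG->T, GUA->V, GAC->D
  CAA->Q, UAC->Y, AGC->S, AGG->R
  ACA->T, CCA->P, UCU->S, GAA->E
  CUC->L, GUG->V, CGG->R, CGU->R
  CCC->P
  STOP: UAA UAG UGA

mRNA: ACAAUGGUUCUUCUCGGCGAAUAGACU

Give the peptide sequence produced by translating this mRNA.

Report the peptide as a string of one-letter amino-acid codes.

start AUG at pos 3
pos 3: AUG -> M; peptide=M
pos 6: GUU -> V; peptide=MV
pos 9: CUU -> L; peptide=MVL
pos 12: CUC -> L; peptide=MVLL
pos 15: GGC -> G; peptide=MVLLG
pos 18: GAA -> E; peptide=MVLLGE
pos 21: UAG -> STOP

Answer: MVLLGE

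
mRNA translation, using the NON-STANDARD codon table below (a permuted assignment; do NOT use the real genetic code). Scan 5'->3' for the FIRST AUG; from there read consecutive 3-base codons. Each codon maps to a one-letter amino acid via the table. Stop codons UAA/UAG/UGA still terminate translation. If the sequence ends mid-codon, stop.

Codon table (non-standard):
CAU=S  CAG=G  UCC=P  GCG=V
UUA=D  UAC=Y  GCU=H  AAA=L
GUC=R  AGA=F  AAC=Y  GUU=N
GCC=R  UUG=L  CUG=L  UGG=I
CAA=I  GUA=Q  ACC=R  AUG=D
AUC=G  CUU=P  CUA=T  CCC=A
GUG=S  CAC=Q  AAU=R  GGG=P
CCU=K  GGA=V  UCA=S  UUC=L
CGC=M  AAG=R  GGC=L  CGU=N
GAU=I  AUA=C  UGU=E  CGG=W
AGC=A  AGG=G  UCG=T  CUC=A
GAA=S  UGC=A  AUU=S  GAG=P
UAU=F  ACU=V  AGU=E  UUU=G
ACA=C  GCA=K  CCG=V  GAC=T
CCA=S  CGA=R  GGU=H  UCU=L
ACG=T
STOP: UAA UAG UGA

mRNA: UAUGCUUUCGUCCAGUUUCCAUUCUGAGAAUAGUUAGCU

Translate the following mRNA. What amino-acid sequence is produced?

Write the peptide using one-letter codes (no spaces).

start AUG at pos 1
pos 1: AUG -> D; peptide=D
pos 4: CUU -> P; peptide=DP
pos 7: UCG -> T; peptide=DPT
pos 10: UCC -> P; peptide=DPTP
pos 13: AGU -> E; peptide=DPTPE
pos 16: UUC -> L; peptide=DPTPEL
pos 19: CAU -> S; peptide=DPTPELS
pos 22: UCU -> L; peptide=DPTPELSL
pos 25: GAG -> P; peptide=DPTPELSLP
pos 28: AAU -> R; peptide=DPTPELSLPR
pos 31: AGU -> E; peptide=DPTPELSLPRE
pos 34: UAG -> STOP

Answer: DPTPELSLPRE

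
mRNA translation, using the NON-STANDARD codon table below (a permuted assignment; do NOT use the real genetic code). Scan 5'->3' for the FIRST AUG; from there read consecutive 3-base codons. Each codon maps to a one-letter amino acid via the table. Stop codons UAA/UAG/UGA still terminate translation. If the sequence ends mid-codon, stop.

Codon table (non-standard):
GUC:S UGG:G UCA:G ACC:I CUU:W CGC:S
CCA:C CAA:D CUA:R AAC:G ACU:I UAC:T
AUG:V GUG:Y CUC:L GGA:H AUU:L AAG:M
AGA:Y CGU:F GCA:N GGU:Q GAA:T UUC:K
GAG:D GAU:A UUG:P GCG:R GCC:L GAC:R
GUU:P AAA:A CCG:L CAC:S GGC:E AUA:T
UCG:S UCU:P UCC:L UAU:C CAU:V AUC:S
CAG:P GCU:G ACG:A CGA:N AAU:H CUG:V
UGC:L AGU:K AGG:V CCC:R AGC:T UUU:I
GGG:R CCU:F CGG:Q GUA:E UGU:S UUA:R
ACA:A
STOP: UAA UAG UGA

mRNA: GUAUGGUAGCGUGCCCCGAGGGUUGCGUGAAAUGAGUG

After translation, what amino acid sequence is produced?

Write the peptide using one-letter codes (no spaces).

Answer: VERLRDQLYA

Derivation:
start AUG at pos 2
pos 2: AUG -> V; peptide=V
pos 5: GUA -> E; peptide=VE
pos 8: GCG -> R; peptide=VER
pos 11: UGC -> L; peptide=VERL
pos 14: CCC -> R; peptide=VERLR
pos 17: GAG -> D; peptide=VERLRD
pos 20: GGU -> Q; peptide=VERLRDQ
pos 23: UGC -> L; peptide=VERLRDQL
pos 26: GUG -> Y; peptide=VERLRDQLY
pos 29: AAA -> A; peptide=VERLRDQLYA
pos 32: UGA -> STOP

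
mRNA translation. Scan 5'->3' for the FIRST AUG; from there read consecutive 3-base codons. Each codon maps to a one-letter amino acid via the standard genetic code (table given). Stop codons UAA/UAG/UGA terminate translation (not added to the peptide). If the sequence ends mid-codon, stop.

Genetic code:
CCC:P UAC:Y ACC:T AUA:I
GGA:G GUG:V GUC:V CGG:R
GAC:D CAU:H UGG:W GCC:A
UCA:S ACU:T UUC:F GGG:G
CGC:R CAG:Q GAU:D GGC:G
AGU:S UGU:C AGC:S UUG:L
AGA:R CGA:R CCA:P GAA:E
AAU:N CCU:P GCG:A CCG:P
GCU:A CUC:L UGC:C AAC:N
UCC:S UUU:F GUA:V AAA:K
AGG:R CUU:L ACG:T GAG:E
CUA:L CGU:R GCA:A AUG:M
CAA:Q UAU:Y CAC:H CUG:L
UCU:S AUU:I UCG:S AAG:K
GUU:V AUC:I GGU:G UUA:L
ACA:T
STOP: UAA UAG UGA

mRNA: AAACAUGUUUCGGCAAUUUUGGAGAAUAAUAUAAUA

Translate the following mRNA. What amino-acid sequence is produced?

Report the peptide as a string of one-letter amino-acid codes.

Answer: MFRQFWRII

Derivation:
start AUG at pos 4
pos 4: AUG -> M; peptide=M
pos 7: UUU -> F; peptide=MF
pos 10: CGG -> R; peptide=MFR
pos 13: CAA -> Q; peptide=MFRQ
pos 16: UUU -> F; peptide=MFRQF
pos 19: UGG -> W; peptide=MFRQFW
pos 22: AGA -> R; peptide=MFRQFWR
pos 25: AUA -> I; peptide=MFRQFWRI
pos 28: AUA -> I; peptide=MFRQFWRII
pos 31: UAA -> STOP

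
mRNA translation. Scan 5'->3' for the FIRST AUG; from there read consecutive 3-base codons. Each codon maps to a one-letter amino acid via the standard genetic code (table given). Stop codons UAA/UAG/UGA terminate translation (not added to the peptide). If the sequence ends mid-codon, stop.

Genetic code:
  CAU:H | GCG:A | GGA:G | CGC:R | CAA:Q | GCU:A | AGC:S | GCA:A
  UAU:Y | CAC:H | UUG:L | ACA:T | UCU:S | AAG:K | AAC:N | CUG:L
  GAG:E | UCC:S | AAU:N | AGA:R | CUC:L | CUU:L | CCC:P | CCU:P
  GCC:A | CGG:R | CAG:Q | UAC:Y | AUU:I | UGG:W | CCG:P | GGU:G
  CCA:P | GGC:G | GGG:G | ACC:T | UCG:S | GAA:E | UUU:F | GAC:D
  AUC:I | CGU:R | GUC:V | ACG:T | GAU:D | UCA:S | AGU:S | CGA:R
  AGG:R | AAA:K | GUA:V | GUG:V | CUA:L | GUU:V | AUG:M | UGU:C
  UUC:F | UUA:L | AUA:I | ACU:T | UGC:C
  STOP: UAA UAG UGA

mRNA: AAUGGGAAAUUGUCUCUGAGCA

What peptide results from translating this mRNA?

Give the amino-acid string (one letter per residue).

Answer: MGNCL

Derivation:
start AUG at pos 1
pos 1: AUG -> M; peptide=M
pos 4: GGA -> G; peptide=MG
pos 7: AAU -> N; peptide=MGN
pos 10: UGU -> C; peptide=MGNC
pos 13: CUC -> L; peptide=MGNCL
pos 16: UGA -> STOP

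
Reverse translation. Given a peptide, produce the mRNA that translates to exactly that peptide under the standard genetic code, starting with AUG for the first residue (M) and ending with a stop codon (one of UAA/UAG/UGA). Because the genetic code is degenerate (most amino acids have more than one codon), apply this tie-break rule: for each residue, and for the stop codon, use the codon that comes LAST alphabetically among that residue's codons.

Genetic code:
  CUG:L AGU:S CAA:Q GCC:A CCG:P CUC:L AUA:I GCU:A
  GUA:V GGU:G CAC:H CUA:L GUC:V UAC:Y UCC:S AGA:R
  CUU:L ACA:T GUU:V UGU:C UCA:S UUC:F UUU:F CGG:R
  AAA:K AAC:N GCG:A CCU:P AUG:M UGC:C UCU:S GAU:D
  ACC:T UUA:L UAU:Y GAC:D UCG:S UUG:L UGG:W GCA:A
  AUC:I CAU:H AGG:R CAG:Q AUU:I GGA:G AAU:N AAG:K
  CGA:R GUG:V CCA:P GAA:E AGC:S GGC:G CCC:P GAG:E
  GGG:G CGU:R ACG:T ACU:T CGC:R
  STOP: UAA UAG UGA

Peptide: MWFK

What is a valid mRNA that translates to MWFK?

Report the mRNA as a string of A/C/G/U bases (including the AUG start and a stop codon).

Answer: mRNA: AUGUGGUUUAAGUGA

Derivation:
residue 1: M -> AUG (start codon)
residue 2: W -> UGG (only codon)
residue 3: F codons sorted = UUC,UUU -> pick last = UUU
residue 4: K codons sorted = AAA,AAG -> pick last = AAG
terminator: stop codons sorted = UAA,UAG,UGA -> pick last = UGA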